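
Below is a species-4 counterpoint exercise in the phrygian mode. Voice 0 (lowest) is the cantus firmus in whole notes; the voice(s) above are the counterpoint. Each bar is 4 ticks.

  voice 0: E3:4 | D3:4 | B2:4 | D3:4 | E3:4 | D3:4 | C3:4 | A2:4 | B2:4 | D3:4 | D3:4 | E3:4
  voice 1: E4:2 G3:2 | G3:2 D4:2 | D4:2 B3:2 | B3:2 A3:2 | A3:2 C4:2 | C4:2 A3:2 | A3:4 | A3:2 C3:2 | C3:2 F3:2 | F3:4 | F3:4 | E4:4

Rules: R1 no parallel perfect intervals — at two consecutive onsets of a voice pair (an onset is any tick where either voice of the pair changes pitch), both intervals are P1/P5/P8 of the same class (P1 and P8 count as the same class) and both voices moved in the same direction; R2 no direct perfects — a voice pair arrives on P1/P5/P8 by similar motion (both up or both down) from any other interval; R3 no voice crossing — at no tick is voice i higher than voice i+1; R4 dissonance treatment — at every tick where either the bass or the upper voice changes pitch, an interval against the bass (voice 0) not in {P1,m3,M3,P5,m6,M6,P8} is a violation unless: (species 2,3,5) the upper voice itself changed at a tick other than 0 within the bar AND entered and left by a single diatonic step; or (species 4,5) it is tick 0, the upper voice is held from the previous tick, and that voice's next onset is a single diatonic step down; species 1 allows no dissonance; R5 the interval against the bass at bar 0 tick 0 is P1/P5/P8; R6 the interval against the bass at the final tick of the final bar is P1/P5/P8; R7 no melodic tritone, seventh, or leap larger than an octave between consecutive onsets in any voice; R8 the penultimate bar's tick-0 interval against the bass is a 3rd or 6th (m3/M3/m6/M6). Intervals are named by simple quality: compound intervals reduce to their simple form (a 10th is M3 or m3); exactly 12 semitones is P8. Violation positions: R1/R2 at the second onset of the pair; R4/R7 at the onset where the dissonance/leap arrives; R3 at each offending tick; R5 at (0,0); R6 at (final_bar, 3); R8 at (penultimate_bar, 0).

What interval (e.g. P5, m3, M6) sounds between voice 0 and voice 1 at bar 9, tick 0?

m3

voice 0=D3 voice 1=F3 -> m3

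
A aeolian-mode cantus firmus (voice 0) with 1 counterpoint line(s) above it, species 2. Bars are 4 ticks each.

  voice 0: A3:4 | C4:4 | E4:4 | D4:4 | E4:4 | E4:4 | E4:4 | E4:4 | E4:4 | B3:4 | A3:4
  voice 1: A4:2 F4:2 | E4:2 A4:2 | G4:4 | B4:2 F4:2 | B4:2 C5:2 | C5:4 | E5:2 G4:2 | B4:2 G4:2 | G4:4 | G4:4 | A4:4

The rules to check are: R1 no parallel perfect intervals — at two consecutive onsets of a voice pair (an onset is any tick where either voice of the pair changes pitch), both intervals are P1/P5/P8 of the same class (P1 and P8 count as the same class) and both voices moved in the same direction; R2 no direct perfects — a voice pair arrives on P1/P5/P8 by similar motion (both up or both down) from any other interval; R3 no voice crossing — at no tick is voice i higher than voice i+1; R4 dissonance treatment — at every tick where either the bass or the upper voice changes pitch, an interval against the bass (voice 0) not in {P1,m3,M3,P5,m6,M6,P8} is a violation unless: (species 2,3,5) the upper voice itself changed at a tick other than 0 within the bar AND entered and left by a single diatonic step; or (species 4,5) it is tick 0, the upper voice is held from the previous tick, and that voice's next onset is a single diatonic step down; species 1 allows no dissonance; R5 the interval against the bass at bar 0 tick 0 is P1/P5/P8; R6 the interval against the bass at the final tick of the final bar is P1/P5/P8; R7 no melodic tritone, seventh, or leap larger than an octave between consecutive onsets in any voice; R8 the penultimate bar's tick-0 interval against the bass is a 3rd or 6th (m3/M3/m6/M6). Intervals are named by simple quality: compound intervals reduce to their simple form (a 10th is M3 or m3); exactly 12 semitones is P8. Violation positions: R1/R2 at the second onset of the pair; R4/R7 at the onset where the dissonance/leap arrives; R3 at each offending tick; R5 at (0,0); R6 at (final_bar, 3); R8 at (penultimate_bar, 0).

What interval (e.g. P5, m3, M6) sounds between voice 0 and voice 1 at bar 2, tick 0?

voice 0=E4 voice 1=G4 -> m3

m3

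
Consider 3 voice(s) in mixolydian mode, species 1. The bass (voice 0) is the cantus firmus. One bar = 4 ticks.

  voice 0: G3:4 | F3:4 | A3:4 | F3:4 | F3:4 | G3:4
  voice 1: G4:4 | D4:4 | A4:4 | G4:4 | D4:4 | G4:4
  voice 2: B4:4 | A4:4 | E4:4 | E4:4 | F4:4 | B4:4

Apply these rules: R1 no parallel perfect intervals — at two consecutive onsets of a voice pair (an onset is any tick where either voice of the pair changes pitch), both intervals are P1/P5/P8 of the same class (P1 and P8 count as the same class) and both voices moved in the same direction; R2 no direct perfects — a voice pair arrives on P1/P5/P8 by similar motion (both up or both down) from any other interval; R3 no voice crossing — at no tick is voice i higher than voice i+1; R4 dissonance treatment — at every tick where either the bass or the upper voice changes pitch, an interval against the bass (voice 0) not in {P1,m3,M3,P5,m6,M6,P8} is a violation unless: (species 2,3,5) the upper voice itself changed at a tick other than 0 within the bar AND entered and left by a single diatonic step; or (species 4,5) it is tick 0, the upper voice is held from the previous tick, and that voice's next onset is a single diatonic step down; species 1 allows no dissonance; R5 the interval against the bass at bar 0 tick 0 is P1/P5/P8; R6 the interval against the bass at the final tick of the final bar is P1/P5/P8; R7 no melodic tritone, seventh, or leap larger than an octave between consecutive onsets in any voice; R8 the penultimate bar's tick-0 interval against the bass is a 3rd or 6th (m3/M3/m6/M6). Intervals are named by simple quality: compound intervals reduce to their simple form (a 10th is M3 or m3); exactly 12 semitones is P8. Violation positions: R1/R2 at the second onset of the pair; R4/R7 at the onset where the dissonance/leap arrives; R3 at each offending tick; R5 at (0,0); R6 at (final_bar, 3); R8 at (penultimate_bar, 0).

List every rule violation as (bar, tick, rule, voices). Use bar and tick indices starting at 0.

(0, 0, R5, (0, 2))
(1, 0, R2, (1, 2))
(2, 0, R2, (0, 1))
(2, 0, R3, (1, 2))
(2, 1, R3, (1, 2))
(2, 2, R3, (1, 2))
(2, 3, R3, (1, 2))
(3, 0, R3, (1, 2))
(3, 0, R4, (0, 1))
(3, 0, R4, (0, 2))
(3, 1, R3, (1, 2))
(3, 2, R3, (1, 2))
(3, 3, R3, (1, 2))
(4, 0, R8, (0, 2))
(5, 0, R2, (0, 1))
(5, 0, R7, (2,))
(5, 3, R6, (0, 2))

bar 0: v0=G3 v1=G4 v2=B4 downbeat M3
bar 1: v0=F3 v1=D4 v2=A4 downbeat M3
bar 2: v0=A3 v1=A4 v2=E4 downbeat P5
bar 3: v0=F3 v1=G4 v2=E4 downbeat M7
bar 4: v0=F3 v1=D4 v2=F4 downbeat P8
bar 5: v0=G3 v1=G4 v2=B4 downbeat M3
  -> R5 @ bar 0 tick 0 v(0, 2): opens on M3
  -> R2 @ bar 1 tick 0 v(1, 2): G4/B4 M3 -> D4/A4 P5 similar
  -> R2 @ bar 2 tick 0 v(0, 1): F3/D4 M6 -> A3/A4 P8 similar
  -> R3 @ bar 2 tick 0 v(1, 2): A4 above E4
  -> R3 @ bar 2 tick 1 v(1, 2): A4 above E4
  -> R3 @ bar 2 tick 2 v(1, 2): A4 above E4
  -> R3 @ bar 2 tick 3 v(1, 2): A4 above E4
  -> R3 @ bar 3 tick 0 v(1, 2): G4 above E4
  -> R4 @ bar 3 tick 0 v(0, 1): F3/G4 M2 untreated
  -> R4 @ bar 3 tick 0 v(0, 2): F3/E4 M7 untreated
  -> R3 @ bar 3 tick 1 v(1, 2): G4 above E4
  -> R3 @ bar 3 tick 2 v(1, 2): G4 above E4
  -> R3 @ bar 3 tick 3 v(1, 2): G4 above E4
  -> R8 @ bar 4 tick 0 v(0, 2): penult P8 not 3rd/6th
  -> R2 @ bar 5 tick 0 v(0, 1): F3/D4 M6 -> G3/G4 P8 similar
  -> R7 @ bar 5 tick 0 v(2,): F4->B4 leap 6st
  -> R6 @ bar 5 tick 3 v(0, 2): closes on M3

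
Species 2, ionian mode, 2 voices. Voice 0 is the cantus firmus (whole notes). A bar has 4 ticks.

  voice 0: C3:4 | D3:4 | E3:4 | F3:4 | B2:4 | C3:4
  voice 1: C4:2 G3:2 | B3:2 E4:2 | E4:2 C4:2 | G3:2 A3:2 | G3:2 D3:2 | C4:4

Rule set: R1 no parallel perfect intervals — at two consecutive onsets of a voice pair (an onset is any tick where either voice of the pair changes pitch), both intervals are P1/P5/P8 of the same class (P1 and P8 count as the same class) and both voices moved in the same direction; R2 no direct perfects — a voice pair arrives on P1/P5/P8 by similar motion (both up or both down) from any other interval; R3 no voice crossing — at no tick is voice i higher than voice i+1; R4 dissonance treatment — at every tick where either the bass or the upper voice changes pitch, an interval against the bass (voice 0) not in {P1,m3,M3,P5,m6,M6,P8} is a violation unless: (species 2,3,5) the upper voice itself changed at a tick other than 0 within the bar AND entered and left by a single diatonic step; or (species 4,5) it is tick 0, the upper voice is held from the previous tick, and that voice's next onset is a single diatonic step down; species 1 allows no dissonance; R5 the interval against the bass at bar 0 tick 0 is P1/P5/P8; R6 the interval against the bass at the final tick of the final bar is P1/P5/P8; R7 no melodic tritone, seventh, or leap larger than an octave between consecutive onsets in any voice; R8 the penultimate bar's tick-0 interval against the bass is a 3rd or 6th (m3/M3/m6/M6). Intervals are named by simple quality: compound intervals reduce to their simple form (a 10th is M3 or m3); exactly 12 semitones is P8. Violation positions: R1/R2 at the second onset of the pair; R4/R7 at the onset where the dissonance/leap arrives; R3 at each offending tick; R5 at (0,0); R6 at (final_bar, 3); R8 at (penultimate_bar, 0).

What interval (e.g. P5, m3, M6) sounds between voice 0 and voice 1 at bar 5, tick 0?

P8

voice 0=C3 voice 1=C4 -> P8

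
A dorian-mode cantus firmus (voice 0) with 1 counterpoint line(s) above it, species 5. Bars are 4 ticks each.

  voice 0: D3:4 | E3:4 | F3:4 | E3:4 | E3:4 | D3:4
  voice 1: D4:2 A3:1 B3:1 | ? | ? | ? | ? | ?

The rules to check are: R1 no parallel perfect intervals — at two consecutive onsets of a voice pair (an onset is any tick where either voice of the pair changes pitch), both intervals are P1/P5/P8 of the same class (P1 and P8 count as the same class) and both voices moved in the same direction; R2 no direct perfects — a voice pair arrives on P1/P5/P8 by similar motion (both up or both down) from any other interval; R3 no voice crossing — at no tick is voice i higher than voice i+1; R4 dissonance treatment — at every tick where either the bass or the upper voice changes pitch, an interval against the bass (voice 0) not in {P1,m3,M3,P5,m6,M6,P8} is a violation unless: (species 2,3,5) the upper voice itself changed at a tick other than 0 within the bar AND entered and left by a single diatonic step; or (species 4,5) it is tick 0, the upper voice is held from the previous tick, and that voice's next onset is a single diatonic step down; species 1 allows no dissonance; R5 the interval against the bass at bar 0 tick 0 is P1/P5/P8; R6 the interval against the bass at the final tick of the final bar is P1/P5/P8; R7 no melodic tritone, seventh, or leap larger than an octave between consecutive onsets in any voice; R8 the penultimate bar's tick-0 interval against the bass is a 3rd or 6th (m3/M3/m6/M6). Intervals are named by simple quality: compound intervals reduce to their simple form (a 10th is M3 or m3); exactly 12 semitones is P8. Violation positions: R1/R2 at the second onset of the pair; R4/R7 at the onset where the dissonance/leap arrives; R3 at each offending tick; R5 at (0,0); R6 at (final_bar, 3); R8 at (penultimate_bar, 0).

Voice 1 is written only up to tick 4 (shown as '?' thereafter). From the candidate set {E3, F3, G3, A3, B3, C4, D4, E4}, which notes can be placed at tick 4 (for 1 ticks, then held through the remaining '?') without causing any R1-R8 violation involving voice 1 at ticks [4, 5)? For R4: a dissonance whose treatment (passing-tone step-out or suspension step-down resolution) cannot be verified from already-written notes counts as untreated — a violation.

E3: legal
F3: violates R4,R7
G3: legal
A3: violates R4
B3: legal
C4: legal
D4: violates R4
E4: violates R2

{B3, C4, E3, G3}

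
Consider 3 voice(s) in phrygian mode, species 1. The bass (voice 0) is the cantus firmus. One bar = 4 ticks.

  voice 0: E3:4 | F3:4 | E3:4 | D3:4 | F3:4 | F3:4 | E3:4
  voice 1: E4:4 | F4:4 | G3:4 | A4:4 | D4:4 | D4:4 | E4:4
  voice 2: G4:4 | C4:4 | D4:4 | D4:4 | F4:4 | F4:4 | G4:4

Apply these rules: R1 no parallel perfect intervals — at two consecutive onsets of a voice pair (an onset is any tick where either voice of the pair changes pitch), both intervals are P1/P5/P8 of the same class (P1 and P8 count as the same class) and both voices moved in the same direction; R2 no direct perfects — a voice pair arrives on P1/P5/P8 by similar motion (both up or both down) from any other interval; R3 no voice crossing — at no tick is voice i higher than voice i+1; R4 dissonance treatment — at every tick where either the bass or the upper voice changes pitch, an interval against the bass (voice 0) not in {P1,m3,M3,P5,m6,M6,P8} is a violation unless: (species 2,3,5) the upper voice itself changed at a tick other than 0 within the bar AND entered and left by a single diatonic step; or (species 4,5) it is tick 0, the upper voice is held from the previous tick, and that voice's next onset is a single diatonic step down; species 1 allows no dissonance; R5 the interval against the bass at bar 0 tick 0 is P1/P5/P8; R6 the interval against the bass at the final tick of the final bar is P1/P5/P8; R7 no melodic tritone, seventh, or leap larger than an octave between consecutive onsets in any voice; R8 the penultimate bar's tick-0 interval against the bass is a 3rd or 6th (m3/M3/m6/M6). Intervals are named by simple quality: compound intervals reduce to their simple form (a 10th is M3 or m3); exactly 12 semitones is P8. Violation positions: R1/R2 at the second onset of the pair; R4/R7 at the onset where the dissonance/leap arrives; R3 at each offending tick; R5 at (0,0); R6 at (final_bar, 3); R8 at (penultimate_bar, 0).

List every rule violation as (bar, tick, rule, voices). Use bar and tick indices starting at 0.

bar 0: v0=E3 v1=E4 v2=G4 downbeat m3
bar 1: v0=F3 v1=F4 v2=C4 downbeat P5
bar 2: v0=E3 v1=G3 v2=D4 downbeat m7
bar 3: v0=D3 v1=A4 v2=D4 downbeat P8
bar 4: v0=F3 v1=D4 v2=F4 downbeat P8
bar 5: v0=F3 v1=D4 v2=F4 downbeat P8
bar 6: v0=E3 v1=E4 v2=G4 downbeat m3
  -> R5 @ bar 0 tick 0 v(0, 2): opens on m3
  -> R1 @ bar 1 tick 0 v(0, 1): E3/E4 P8 -> F3/F4 P8 similar
  -> R3 @ bar 1 tick 0 v(1, 2): F4 above C4
  -> R3 @ bar 1 tick 1 v(1, 2): F4 above C4
  -> R3 @ bar 1 tick 2 v(1, 2): F4 above C4
  -> R3 @ bar 1 tick 3 v(1, 2): F4 above C4
  -> R4 @ bar 2 tick 0 v(0, 2): E3/D4 m7 untreated
  -> R7 @ bar 2 tick 0 v(1,): F4->G3 leap 10st
  -> R3 @ bar 3 tick 0 v(1, 2): A4 above D4
  -> R7 @ bar 3 tick 0 v(1,): G3->A4 leap 14st
  -> R3 @ bar 3 tick 1 v(1, 2): A4 above D4
  -> R3 @ bar 3 tick 2 v(1, 2): A4 above D4
  -> R3 @ bar 3 tick 3 v(1, 2): A4 above D4
  -> R1 @ bar 4 tick 0 v(0, 2): D3/D4 P8 -> F3/F4 P8 similar
  -> R8 @ bar 5 tick 0 v(0, 2): penult P8 not 3rd/6th
  -> R6 @ bar 6 tick 3 v(0, 2): closes on m3

(0, 0, R5, (0, 2))
(1, 0, R1, (0, 1))
(1, 0, R3, (1, 2))
(1, 1, R3, (1, 2))
(1, 2, R3, (1, 2))
(1, 3, R3, (1, 2))
(2, 0, R4, (0, 2))
(2, 0, R7, (1,))
(3, 0, R3, (1, 2))
(3, 0, R7, (1,))
(3, 1, R3, (1, 2))
(3, 2, R3, (1, 2))
(3, 3, R3, (1, 2))
(4, 0, R1, (0, 2))
(5, 0, R8, (0, 2))
(6, 3, R6, (0, 2))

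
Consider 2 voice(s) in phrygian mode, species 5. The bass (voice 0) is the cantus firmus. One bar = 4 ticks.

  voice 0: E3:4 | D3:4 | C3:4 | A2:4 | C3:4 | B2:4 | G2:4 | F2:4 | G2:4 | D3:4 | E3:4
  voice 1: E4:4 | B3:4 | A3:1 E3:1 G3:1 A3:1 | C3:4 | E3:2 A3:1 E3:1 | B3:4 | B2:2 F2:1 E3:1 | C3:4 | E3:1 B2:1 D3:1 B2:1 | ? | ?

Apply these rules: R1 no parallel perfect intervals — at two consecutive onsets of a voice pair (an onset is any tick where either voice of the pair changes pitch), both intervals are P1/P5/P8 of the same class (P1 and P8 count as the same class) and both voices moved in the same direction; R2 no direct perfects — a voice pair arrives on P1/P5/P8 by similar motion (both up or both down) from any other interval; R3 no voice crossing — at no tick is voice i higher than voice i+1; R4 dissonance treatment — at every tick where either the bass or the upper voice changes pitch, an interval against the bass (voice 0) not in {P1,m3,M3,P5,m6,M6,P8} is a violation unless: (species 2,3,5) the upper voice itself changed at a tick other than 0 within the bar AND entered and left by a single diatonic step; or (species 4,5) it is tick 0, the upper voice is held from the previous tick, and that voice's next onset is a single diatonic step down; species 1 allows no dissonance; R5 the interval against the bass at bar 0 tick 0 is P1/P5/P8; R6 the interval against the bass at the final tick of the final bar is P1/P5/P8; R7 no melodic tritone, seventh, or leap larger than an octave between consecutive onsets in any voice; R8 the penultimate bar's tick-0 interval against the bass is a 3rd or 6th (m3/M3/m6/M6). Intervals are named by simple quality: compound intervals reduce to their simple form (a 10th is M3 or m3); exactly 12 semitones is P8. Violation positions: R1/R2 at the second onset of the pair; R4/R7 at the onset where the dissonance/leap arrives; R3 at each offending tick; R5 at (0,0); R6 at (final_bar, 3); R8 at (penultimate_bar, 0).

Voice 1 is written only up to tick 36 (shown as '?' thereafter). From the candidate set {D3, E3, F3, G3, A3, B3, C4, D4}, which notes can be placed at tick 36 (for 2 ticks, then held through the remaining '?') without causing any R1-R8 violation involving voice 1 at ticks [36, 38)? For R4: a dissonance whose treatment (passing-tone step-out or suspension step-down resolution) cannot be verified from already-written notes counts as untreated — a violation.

D3: violates R2,R8
E3: violates R4,R8
F3: violates R7
G3: violates R4,R8
A3: violates R2,R7,R8
B3: legal
C4: violates R4,R7,R8
D4: violates R2,R7,R8

{B3}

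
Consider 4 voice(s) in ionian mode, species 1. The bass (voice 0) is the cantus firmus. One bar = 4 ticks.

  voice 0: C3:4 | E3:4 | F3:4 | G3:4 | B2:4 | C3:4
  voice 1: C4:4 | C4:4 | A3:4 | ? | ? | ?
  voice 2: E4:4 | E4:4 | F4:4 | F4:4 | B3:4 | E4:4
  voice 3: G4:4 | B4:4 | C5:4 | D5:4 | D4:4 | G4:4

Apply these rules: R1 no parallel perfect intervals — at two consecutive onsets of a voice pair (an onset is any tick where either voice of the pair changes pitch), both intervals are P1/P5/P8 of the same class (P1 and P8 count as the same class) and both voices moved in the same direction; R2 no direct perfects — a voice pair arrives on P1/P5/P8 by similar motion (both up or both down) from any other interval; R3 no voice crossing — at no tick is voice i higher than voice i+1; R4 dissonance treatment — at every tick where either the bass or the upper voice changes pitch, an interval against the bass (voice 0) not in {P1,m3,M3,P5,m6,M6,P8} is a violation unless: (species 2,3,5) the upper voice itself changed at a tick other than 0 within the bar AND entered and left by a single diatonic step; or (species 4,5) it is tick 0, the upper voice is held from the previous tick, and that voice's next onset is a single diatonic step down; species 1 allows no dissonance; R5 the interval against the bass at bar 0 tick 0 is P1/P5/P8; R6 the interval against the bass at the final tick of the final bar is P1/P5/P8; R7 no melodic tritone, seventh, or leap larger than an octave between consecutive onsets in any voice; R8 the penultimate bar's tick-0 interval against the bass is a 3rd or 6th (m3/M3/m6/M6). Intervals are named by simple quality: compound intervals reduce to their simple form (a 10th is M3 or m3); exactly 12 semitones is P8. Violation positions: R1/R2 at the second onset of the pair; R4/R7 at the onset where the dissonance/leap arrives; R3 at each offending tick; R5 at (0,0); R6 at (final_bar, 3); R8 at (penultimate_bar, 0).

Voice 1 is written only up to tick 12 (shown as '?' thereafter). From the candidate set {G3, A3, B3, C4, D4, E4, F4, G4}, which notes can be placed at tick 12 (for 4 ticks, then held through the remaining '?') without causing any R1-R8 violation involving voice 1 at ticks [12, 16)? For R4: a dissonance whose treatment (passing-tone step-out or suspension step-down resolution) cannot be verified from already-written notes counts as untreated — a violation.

G3: legal
A3: violates R4
B3: legal
C4: violates R4
D4: violates R2
E4: legal
F4: violates R4
G4: violates R2,R3,R7

{B3, E4, G3}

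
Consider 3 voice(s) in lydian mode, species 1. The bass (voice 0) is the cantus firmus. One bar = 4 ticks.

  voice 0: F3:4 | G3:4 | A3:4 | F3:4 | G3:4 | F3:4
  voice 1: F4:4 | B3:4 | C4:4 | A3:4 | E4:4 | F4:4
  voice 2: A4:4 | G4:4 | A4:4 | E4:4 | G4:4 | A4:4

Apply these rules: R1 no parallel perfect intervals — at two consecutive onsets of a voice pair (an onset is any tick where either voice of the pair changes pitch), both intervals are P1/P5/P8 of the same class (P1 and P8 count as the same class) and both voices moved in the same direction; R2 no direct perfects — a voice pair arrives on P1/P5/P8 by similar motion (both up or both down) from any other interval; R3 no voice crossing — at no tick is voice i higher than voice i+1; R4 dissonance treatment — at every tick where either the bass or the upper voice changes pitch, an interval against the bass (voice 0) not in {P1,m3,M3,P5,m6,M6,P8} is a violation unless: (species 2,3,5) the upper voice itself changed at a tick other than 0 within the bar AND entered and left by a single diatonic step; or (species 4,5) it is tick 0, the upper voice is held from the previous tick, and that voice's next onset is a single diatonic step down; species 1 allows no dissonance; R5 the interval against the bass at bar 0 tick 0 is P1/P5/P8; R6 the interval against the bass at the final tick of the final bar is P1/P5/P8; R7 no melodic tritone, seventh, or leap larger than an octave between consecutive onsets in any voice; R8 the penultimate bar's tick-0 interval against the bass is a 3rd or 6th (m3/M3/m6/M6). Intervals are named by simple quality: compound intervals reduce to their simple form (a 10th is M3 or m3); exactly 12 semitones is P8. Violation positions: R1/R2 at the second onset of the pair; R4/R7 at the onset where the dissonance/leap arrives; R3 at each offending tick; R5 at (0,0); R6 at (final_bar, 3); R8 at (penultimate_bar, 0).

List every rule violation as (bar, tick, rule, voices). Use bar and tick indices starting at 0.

bar 0: v0=F3 v1=F4 v2=A4 downbeat M3
bar 1: v0=G3 v1=B3 v2=G4 downbeat P8
bar 2: v0=A3 v1=C4 v2=A4 downbeat P8
bar 3: v0=F3 v1=A3 v2=E4 downbeat M7
bar 4: v0=G3 v1=E4 v2=G4 downbeat P8
bar 5: v0=F3 v1=F4 v2=A4 downbeat M3
  -> R5 @ bar 0 tick 0 v(0, 2): opens on M3
  -> R7 @ bar 1 tick 0 v(1,): F4->B3 leap 6st
  -> R1 @ bar 2 tick 0 v(0, 2): G3/G4 P8 -> A3/A4 P8 similar
  -> R2 @ bar 3 tick 0 v(1, 2): C4/A4 M6 -> A3/E4 P5 similar
  -> R4 @ bar 3 tick 0 v(0, 2): F3/E4 M7 untreated
  -> R2 @ bar 4 tick 0 v(0, 2): F3/E4 M7 -> G3/G4 P8 similar
  -> R8 @ bar 4 tick 0 v(0, 2): penult P8 not 3rd/6th
  -> R6 @ bar 5 tick 3 v(0, 2): closes on M3

(0, 0, R5, (0, 2))
(1, 0, R7, (1,))
(2, 0, R1, (0, 2))
(3, 0, R2, (1, 2))
(3, 0, R4, (0, 2))
(4, 0, R2, (0, 2))
(4, 0, R8, (0, 2))
(5, 3, R6, (0, 2))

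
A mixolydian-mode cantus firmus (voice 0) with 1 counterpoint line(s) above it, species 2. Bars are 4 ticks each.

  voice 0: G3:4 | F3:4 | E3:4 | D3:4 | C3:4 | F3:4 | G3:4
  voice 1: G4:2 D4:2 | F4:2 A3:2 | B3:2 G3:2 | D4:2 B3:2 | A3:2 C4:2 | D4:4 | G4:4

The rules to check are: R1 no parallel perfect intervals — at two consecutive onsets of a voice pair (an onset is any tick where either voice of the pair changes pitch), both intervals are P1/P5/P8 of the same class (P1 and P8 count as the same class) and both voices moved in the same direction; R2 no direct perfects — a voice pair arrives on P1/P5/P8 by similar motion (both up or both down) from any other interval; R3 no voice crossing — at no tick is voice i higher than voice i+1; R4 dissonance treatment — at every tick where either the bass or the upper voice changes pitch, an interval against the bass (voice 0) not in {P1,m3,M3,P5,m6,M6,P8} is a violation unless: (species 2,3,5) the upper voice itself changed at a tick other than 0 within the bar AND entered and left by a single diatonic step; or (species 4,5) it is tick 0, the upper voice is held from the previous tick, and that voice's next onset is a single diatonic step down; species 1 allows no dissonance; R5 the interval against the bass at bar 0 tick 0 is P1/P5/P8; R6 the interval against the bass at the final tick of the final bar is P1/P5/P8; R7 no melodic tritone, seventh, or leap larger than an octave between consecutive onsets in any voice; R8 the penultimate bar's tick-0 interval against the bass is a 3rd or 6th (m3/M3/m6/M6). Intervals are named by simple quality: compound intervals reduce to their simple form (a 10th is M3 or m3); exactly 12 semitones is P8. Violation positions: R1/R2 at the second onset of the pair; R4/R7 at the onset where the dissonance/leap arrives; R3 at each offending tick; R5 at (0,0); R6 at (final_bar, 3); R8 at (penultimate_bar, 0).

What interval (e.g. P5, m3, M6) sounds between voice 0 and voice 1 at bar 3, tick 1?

voice 0=D3 voice 1=D4 -> P8

P8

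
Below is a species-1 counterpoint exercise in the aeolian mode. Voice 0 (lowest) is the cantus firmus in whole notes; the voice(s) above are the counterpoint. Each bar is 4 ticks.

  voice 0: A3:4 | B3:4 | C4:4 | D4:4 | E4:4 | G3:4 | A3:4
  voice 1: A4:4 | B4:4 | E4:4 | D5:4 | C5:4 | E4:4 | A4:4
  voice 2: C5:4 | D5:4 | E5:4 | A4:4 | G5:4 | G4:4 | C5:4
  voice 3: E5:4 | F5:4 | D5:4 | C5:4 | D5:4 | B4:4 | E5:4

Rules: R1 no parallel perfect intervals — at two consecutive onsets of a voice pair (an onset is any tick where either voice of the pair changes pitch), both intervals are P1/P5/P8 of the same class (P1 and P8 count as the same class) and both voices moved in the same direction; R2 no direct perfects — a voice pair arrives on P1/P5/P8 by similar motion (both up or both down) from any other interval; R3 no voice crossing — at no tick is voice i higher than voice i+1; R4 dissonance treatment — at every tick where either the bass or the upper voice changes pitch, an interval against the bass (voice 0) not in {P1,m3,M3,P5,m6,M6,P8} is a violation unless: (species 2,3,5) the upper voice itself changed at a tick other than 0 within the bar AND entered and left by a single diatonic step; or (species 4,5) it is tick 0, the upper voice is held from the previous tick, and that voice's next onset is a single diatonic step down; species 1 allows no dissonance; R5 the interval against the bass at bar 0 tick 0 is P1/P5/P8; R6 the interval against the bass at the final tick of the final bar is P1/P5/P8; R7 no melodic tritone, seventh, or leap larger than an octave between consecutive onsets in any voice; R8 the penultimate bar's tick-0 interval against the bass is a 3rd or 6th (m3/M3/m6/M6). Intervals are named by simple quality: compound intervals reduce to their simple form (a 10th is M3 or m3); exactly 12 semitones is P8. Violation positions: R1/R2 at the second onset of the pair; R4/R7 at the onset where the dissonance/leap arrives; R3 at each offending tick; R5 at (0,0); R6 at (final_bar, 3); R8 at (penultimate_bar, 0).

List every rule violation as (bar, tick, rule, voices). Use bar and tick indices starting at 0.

bar 0: v0=A3 v1=A4 v2=C5 v3=E5 downbeat P5
bar 1: v0=B3 v1=B4 v2=D5 v3=F5 downbeat TT
bar 2: v0=C4 v1=E4 v2=E5 v3=D5 downbeat M2
bar 3: v0=D4 v1=D5 v2=A4 v3=C5 downbeat m7
bar 4: v0=E4 v1=C5 v2=G5 v3=D5 downbeat m7
bar 5: v0=G3 v1=E4 v2=G4 v3=B4 downbeat M3
bar 6: v0=A3 v1=A4 v2=C5 v3=E5 downbeat P5
  -> R5 @ bar 0 tick 0 v(0, 2): opens on m3
  -> R1 @ bar 1 tick 0 v(0, 1): A3/A4 P8 -> B3/B4 P8 similar
  -> R4 @ bar 1 tick 0 v(0, 3): B3/F5 TT untreated
  -> R3 @ bar 2 tick 0 v(2, 3): E5 above D5
  -> R4 @ bar 2 tick 0 v(0, 3): C4/D5 M2 untreated
  -> R3 @ bar 2 tick 1 v(2, 3): E5 above D5
  -> R3 @ bar 2 tick 2 v(2, 3): E5 above D5
  -> R3 @ bar 2 tick 3 v(2, 3): E5 above D5
  -> R2 @ bar 3 tick 0 v(0, 1): C4/E4 M3 -> D4/D5 P8 similar
  -> R3 @ bar 3 tick 0 v(1, 2): D5 above A4
  -> R4 @ bar 3 tick 0 v(0, 3): D4/C5 m7 untreated
  -> R7 @ bar 3 tick 0 v(1,): E4->D5 leap 10st
  -> R3 @ bar 3 tick 1 v(1, 2): D5 above A4
  -> R3 @ bar 3 tick 2 v(1, 2): D5 above A4
  -> R3 @ bar 3 tick 3 v(1, 2): D5 above A4
  -> R3 @ bar 4 tick 0 v(2, 3): G5 above D5
  -> R4 @ bar 4 tick 0 v(0, 3): E4/D5 m7 untreated
  -> R7 @ bar 4 tick 0 v(2,): A4->G5 leap 10st
  -> R3 @ bar 4 tick 1 v(2, 3): G5 above D5
  -> R3 @ bar 4 tick 2 v(2, 3): G5 above D5
  -> R3 @ bar 4 tick 3 v(2, 3): G5 above D5
  -> R2 @ bar 5 tick 0 v(0, 2): E4/G5 m3 -> G3/G4 P8 similar
  -> R2 @ bar 5 tick 0 v(1, 3): C5/D5 M2 -> E4/B4 P5 similar
  -> R8 @ bar 5 tick 0 v(0, 2): penult P8 not 3rd/6th
  -> R1 @ bar 6 tick 0 v(1, 3): E4/B4 P5 -> A4/E5 P5 similar
  -> R2 @ bar 6 tick 0 v(0, 1): G3/E4 M6 -> A3/A4 P8 similar
  -> R2 @ bar 6 tick 0 v(0, 3): G3/B4 M3 -> A3/E5 P5 similar
  -> R6 @ bar 6 tick 3 v(0, 2): closes on m3

(0, 0, R5, (0, 2))
(1, 0, R1, (0, 1))
(1, 0, R4, (0, 3))
(2, 0, R3, (2, 3))
(2, 0, R4, (0, 3))
(2, 1, R3, (2, 3))
(2, 2, R3, (2, 3))
(2, 3, R3, (2, 3))
(3, 0, R2, (0, 1))
(3, 0, R3, (1, 2))
(3, 0, R4, (0, 3))
(3, 0, R7, (1,))
(3, 1, R3, (1, 2))
(3, 2, R3, (1, 2))
(3, 3, R3, (1, 2))
(4, 0, R3, (2, 3))
(4, 0, R4, (0, 3))
(4, 0, R7, (2,))
(4, 1, R3, (2, 3))
(4, 2, R3, (2, 3))
(4, 3, R3, (2, 3))
(5, 0, R2, (0, 2))
(5, 0, R2, (1, 3))
(5, 0, R8, (0, 2))
(6, 0, R1, (1, 3))
(6, 0, R2, (0, 1))
(6, 0, R2, (0, 3))
(6, 3, R6, (0, 2))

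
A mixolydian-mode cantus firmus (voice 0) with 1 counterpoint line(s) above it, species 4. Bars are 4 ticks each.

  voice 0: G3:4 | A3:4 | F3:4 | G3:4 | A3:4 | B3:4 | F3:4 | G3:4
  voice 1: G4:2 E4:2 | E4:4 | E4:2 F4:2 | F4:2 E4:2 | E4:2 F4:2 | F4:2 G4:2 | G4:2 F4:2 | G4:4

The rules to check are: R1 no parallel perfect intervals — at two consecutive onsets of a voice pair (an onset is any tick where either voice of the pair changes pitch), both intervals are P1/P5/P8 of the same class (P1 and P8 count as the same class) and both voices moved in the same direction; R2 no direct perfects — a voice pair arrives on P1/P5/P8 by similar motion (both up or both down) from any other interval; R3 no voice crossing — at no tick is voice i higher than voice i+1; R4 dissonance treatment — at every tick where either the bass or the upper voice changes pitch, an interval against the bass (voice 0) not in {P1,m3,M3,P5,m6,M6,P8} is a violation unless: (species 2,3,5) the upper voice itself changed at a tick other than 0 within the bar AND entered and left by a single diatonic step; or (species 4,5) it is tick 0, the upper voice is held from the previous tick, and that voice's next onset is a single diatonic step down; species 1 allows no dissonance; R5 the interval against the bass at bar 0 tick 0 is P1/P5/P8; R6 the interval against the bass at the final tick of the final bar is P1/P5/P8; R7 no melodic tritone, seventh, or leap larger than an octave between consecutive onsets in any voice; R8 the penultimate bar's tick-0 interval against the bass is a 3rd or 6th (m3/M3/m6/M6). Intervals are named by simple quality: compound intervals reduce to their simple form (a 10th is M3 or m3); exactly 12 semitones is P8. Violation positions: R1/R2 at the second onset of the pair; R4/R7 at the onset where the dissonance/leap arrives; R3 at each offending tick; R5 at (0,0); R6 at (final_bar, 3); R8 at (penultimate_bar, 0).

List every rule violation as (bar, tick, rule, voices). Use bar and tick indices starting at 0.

bar 0: v0=G3 v1=G4 downbeat P8
bar 1: v0=A3 v1=E4 downbeat P5
bar 2: v0=F3 v1=E4 downbeat M7
bar 3: v0=G3 v1=F4 downbeat m7
bar 4: v0=A3 v1=E4 downbeat P5
bar 5: v0=B3 v1=F4 downbeat TT
bar 6: v0=F3 v1=G4 downbeat M2
bar 7: v0=G3 v1=G4 downbeat P8
  -> R4 @ bar 2 tick 0 v(0, 1): F3/E4 M7 untreated
  -> R4 @ bar 5 tick 0 v(0, 1): B3/F4 TT untreated
  -> R7 @ bar 6 tick 0 v(0,): B3->F3 leap 6st
  -> R8 @ bar 6 tick 0 v(0, 1): penult M2 not 3rd/6th
  -> R1 @ bar 7 tick 0 v(0, 1): F3/F4 P8 -> G3/G4 P8 similar

(2, 0, R4, (0, 1))
(5, 0, R4, (0, 1))
(6, 0, R7, (0,))
(6, 0, R8, (0, 1))
(7, 0, R1, (0, 1))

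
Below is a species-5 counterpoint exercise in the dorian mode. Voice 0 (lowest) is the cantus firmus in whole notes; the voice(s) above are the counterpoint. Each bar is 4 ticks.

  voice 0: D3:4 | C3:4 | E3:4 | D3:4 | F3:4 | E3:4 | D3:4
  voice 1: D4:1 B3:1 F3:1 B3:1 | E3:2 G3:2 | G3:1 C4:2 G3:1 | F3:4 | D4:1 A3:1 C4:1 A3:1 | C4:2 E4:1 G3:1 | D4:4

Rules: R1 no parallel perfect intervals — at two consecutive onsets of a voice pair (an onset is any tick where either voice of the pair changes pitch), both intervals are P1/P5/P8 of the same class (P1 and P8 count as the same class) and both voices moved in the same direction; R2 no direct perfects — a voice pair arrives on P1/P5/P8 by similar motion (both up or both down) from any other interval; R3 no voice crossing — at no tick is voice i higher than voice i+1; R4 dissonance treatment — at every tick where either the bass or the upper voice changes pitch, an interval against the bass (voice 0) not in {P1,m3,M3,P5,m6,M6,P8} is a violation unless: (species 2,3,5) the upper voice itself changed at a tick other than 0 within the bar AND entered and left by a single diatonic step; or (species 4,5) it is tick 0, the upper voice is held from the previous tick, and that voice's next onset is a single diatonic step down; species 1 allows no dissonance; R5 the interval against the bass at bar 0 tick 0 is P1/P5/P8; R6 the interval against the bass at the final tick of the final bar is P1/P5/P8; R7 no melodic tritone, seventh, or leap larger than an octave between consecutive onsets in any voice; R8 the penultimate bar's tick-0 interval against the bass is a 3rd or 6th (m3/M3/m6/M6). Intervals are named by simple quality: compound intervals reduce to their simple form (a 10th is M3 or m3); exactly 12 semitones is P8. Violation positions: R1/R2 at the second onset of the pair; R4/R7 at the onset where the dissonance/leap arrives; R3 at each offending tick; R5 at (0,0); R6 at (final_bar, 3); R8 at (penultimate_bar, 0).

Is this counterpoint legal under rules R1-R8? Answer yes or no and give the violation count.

No (2 violations)

bar 0: v0=D3 v1=D4 (P8)
bar 1: v0=C3 v1=E3 (M3)
bar 2: v0=E3 v1=G3 (m3)
bar 3: v0=D3 v1=F3 (m3)
bar 4: v0=F3 v1=D4 (M6)
bar 5: v0=E3 v1=C4 (m6)
bar 6: v0=D3 v1=D4 (P8)
  R7 @ bar0.2: B3->F3 leap 6st
  R7 @ bar0.3: F3->B3 leap 6st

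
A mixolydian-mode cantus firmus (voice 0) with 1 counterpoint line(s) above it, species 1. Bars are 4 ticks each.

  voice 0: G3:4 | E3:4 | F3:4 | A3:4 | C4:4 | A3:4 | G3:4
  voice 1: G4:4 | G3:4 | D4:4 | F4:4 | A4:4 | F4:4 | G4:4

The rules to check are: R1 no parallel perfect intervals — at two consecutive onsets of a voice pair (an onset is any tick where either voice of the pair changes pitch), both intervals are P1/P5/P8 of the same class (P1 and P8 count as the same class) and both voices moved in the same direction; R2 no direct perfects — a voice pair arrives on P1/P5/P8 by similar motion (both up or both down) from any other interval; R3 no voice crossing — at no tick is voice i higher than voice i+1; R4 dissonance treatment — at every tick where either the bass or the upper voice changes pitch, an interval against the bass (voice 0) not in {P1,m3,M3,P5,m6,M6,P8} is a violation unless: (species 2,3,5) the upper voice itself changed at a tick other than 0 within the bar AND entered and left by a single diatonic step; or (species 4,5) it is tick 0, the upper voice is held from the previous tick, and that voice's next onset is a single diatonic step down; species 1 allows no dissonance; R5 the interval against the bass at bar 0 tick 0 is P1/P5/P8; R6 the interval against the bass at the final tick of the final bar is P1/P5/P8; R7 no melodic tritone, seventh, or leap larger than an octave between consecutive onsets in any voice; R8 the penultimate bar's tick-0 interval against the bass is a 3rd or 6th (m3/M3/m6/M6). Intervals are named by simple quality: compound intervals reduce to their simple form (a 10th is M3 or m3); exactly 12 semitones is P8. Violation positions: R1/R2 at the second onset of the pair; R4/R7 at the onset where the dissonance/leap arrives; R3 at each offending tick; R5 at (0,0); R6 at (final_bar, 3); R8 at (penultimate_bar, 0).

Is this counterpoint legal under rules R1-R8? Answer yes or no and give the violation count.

Yes (0 violations)

bar 0: v0=G3 v1=G4 (P8)
bar 1: v0=E3 v1=G3 (m3)
bar 2: v0=F3 v1=D4 (M6)
bar 3: v0=A3 v1=F4 (m6)
bar 4: v0=C4 v1=A4 (M6)
bar 5: v0=A3 v1=F4 (m6)
bar 6: v0=G3 v1=G4 (P8)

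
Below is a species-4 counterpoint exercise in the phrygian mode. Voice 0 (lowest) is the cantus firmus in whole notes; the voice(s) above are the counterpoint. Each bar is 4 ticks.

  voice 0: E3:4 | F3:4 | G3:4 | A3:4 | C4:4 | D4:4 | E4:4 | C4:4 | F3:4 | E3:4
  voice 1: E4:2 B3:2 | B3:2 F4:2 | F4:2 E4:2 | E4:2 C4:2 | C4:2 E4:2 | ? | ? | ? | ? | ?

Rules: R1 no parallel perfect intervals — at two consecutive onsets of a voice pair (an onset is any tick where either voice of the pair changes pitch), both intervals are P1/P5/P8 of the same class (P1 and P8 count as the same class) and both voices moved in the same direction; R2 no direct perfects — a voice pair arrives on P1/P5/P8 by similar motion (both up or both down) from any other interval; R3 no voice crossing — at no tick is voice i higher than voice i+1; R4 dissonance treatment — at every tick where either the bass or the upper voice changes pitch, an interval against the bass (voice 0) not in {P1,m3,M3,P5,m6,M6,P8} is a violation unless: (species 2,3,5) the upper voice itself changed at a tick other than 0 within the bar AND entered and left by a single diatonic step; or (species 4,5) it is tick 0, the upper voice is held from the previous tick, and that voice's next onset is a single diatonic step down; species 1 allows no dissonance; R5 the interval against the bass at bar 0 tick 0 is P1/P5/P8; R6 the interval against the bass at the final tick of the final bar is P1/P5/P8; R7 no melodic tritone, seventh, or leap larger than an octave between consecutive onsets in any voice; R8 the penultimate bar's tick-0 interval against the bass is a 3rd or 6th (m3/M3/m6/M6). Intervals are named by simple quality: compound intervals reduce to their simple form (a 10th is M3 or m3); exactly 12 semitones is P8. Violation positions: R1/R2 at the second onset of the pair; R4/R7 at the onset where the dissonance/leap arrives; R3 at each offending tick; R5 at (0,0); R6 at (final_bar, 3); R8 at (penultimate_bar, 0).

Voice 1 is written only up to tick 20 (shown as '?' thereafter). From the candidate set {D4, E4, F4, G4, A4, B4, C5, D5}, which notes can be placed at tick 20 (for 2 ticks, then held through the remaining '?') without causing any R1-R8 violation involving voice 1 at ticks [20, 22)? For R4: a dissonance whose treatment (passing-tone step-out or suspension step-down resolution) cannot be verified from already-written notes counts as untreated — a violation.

{B4, D4, F4}

D4: legal
E4: violates R4
F4: legal
G4: violates R4
A4: violates R2
B4: legal
C5: violates R4
D5: violates R2,R7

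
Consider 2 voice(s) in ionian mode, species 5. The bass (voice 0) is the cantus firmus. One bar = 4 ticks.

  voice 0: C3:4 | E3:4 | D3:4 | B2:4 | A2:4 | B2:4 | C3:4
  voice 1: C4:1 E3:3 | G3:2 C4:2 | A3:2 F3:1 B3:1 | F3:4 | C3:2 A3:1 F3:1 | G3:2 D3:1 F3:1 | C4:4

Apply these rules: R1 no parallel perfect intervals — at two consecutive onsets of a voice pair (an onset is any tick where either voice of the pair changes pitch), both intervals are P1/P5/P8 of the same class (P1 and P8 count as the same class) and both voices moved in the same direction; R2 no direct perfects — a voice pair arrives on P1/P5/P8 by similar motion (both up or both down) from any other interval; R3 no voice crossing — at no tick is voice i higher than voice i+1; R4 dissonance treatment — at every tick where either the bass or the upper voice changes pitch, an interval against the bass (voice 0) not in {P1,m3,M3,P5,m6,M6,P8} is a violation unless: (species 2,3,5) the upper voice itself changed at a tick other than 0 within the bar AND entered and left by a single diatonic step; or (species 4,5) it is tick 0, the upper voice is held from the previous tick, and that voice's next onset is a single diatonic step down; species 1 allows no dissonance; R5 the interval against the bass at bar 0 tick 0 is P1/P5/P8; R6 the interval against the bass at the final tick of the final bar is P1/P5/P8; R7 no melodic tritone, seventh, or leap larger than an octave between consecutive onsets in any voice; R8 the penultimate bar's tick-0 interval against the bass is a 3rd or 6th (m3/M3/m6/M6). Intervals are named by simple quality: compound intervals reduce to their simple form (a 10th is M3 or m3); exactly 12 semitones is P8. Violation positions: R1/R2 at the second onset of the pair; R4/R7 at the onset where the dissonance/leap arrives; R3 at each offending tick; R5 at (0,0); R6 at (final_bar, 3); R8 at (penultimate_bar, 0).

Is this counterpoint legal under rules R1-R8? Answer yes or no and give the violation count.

No (6 violations)

bar 0: v0=C3 v1=C4 (P8)
bar 1: v0=E3 v1=G3 (m3)
bar 2: v0=D3 v1=A3 (P5)
bar 3: v0=B2 v1=F3 (TT)
bar 4: v0=A2 v1=C3 (m3)
bar 5: v0=B2 v1=G3 (m6)
bar 6: v0=C3 v1=C4 (P8)
  R2 @ bar2.0: E3/C4 m6 -> D3/A3 P5 similar
  R7 @ bar2.3: F3->B3 leap 6st
  R4 @ bar3.0: B2/F3 TT untreated
  R7 @ bar3.0: B3->F3 leap 6st
  R4 @ bar5.3: B2/F3 TT untreated
  R2 @ bar6.0: B2/F3 TT -> C3/C4 P8 similar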